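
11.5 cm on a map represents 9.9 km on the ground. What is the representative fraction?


ground = 9.9 km = 990000 cm; RF denominator = ground / map = 990000 / 11.5 ≈ 86087; RF = 1:86087

1:86087


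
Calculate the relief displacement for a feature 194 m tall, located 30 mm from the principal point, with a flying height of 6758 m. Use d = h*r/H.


d = h * r / H = 194 * 30 / 6758 = 0.86 mm

0.86 mm


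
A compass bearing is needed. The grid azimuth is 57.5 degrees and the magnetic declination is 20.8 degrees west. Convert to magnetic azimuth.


magnetic azimuth = grid azimuth - declination (east +ve)
mag_az = 57.5 - -20.8 = 78.3 degrees

78.3 degrees


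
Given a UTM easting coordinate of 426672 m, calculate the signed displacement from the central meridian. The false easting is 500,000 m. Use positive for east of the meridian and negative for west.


displacement = 426672 - 500000 = -73328 m

-73328 m


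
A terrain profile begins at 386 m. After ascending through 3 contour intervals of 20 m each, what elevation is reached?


elevation = 386 + 3 * 20 = 446 m

446 m


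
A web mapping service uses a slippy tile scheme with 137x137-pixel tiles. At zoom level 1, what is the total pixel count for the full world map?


tiles per axis = 2^1 = 2
total tiles = 2^2 = 4
pixels per axis = 2 * 137 = 274
total pixels = 274^2 = 75076

75076 pixels


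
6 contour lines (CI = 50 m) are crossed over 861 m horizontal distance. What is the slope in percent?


elevation change = 6 * 50 = 300 m
slope = 300 / 861 * 100 = 34.8%

34.8%


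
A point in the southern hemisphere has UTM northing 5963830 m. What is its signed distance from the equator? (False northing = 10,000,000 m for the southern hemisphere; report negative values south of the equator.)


For southern: actual = 5963830 - 10000000 = -4036170 m

-4036170 m


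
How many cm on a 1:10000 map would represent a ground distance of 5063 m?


map_cm = 5063 * 100 / 10000 = 50.63 cm

50.63 cm


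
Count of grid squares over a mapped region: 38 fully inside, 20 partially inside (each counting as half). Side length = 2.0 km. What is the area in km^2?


effective squares = 38 + 20 * 0.5 = 48.0
area = 48.0 * 4.0 = 192.0 km^2

192.0 km^2


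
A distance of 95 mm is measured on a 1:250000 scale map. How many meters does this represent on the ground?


ground = 95 mm * 250000 / 1000 = 23750.0 m

23750.0 m


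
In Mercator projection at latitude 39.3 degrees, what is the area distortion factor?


area_distortion = 1/cos^2(39.3) = 1.67

1.67


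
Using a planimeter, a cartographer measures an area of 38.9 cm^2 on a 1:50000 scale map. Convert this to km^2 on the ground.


ground_area = 38.9 * (50000/100)^2 = 9725000.0 m^2 = 9.725 km^2

9.725 km^2


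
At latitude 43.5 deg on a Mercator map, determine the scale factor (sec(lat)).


SF = 1 / cos(43.5) = 1 / 0.725374 = 1.379

1.379


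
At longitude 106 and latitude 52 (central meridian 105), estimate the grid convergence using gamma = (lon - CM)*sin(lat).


gamma = (106 - 105) * sin(52) = 1 * 0.788011 = 0.788 degrees

0.788 degrees


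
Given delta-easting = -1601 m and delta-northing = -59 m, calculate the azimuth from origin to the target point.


az = atan2(-1601, -59) = -92.1 deg
adjusted to 0-360: 267.9 degrees

267.9 degrees


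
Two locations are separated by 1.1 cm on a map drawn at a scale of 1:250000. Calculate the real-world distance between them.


ground = 1.1 cm * 250000 / 100 = 2750.0 m = 2.75 km

2.75 km


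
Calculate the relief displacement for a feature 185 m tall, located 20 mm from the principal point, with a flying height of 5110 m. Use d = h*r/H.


d = h * r / H = 185 * 20 / 5110 = 0.72 mm

0.72 mm


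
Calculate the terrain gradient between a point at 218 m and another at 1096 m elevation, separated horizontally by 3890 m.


gradient = (1096 - 218) / 3890 = 878 / 3890 = 0.2257

0.2257


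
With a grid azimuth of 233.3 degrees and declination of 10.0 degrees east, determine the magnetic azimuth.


magnetic azimuth = grid azimuth - declination (east +ve)
mag_az = 233.3 - 10.0 = 223.3 degrees

223.3 degrees


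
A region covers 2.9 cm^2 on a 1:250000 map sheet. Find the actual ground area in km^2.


ground_area = 2.9 * (250000/100)^2 = 18125000.0 m^2 = 18.125 km^2

18.125 km^2


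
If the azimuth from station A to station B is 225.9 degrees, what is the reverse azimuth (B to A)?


back azimuth = (225.9 + 180) mod 360 = 45.9 degrees

45.9 degrees


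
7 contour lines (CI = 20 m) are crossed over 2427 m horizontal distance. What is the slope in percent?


elevation change = 7 * 20 = 140 m
slope = 140 / 2427 * 100 = 5.8%

5.8%


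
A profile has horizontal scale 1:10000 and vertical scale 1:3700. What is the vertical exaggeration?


VE = horizontal_scale / vertical_scale = 10000 / 3700 ≈ 2.7

2.7x


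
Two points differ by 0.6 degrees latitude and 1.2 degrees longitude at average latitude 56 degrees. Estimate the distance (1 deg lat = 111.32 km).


dlat_km = 0.6 * 111.32 = 66.792
dlon_km = 1.2 * 111.32 * cos(56) ≈ 74.699
dist = sqrt(66.792^2 + 74.699^2) ≈ 100.2 km

100.2 km


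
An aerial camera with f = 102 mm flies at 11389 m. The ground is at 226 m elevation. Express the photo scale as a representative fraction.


scale = f / (H - h) = 102 mm / 11163 m = 102 / 11163000 = 1:109441

1:109441


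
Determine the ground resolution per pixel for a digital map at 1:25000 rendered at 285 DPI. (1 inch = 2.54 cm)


pixel_cm = 2.54 / 285 ≈ 0.008912 cm
ground = pixel_cm * 25000 / 100 = 2.54 * 25000 / (285 * 100) = 63500 / 28500 ≈ 2.23 m

2.23 m


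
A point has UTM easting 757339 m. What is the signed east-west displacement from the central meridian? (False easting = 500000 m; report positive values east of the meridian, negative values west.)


displacement = 757339 - 500000 = 257339 m

257339 m


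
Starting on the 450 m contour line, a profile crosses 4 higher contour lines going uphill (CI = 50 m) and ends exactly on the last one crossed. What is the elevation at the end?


elevation = 450 + 4 * 50 = 650 m

650 m


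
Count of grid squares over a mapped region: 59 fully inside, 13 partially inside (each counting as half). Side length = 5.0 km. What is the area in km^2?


effective squares = 59 + 13 * 0.5 = 65.5
area = 65.5 * 25.0 = 1637.5 km^2

1637.5 km^2


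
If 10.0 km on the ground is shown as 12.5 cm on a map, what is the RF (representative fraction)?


ground = 10.0 km = 1000000 cm; RF denominator = ground / map = 1000000 / 12.5 = 80000; RF = 1:80000

1:80000


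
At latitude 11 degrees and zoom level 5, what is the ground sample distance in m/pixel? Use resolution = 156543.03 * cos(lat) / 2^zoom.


res = 156543.03 * cos(11) / 2^5 = 156543.03 * 0.98162718 / 32 = 4802.09 m/pixel

4802.09 m/pixel


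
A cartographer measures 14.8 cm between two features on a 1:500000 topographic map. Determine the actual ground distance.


ground = 14.8 cm * 500000 / 100 = 74000.0 m = 74.0 km

74.0 km


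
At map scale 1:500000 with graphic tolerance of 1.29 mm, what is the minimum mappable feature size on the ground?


ground = 1.29 mm * 500000 / 1000 = 645.0 m

645.0 m


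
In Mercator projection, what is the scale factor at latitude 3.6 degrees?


SF = 1 / cos(3.6) = 1 / 0.998027 = 1.002

1.002


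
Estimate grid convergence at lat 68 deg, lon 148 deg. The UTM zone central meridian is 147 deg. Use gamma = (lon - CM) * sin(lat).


gamma = (148 - 147) * sin(68) = 1 * 0.927184 = 0.927 degrees

0.927 degrees


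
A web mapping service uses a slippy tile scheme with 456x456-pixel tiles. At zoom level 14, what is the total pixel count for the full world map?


tiles per axis = 2^14 = 16384
total tiles = 16384^2 = 268435456
pixels per axis = 16384 * 456 = 7471104
total pixels = 7471104^2 = 55817394978816

55817394978816 pixels


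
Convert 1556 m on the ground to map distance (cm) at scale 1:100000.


map_cm = 1556 * 100 / 100000 = 1.556 cm ≈ 1.56 cm

1.56 cm


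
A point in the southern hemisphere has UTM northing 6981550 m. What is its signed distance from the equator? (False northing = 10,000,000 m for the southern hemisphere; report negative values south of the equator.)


For southern: actual = 6981550 - 10000000 = -3018450 m

-3018450 m


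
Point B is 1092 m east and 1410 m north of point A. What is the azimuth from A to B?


az = atan2(1092, 1410) = 37.8 deg
adjusted to 0-360: 37.8 degrees

37.8 degrees


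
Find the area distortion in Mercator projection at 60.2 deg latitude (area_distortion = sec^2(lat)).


area_distortion = 1/cos^2(60.2) = 4.049

4.049


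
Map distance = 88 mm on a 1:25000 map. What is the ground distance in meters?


ground = 88 mm * 25000 / 1000 = 2200.0 m

2200.0 m


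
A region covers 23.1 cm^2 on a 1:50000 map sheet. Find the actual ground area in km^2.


ground_area = 23.1 * (50000/100)^2 = 5775000.0 m^2 = 5.775 km^2

5.775 km^2


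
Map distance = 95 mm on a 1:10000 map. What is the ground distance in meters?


ground = 95 mm * 10000 / 1000 = 950.0 m

950.0 m


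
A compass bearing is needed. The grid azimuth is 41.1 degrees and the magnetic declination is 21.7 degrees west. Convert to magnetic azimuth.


magnetic azimuth = grid azimuth - declination (east +ve)
mag_az = 41.1 - -21.7 = 62.8 degrees

62.8 degrees


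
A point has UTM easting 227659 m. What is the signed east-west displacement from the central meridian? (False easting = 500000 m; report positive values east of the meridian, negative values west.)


displacement = 227659 - 500000 = -272341 m

-272341 m


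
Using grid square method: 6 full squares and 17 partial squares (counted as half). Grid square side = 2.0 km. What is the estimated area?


effective squares = 6 + 17 * 0.5 = 14.5
area = 14.5 * 4.0 = 58.0 km^2

58.0 km^2


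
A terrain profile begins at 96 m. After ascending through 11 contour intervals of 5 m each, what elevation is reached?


elevation = 96 + 11 * 5 = 151 m

151 m


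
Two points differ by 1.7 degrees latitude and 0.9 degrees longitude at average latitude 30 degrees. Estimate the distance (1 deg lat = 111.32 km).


dlat_km = 1.7 * 111.32 = 189.244
dlon_km = 0.9 * 111.32 * cos(30) ≈ 86.765
dist = sqrt(189.244^2 + 86.765^2) ≈ 208.2 km

208.2 km


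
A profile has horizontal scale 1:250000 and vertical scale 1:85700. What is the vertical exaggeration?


VE = horizontal_scale / vertical_scale = 250000 / 85700 ≈ 2.9

2.9x


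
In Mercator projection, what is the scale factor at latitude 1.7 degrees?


SF = 1 / cos(1.7) = 1 / 0.99956 = 1.0

1.0


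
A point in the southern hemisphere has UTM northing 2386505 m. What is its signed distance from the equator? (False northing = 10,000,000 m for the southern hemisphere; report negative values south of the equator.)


For southern: actual = 2386505 - 10000000 = -7613495 m

-7613495 m


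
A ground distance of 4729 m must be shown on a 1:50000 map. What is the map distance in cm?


map_cm = 4729 * 100 / 50000 = 9.458 cm ≈ 9.46 cm

9.46 cm


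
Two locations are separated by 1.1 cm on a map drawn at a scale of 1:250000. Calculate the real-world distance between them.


ground = 1.1 cm * 250000 / 100 = 2750.0 m = 2.75 km

2.75 km


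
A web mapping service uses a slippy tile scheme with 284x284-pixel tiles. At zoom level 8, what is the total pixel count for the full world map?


tiles per axis = 2^8 = 256
total tiles = 256^2 = 65536
pixels per axis = 256 * 284 = 72704
total pixels = 72704^2 = 5285871616

5285871616 pixels


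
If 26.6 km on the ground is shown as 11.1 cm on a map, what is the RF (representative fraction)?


ground = 26.6 km = 2660000 cm; RF denominator = ground / map = 2660000 / 11.1 ≈ 239640; RF = 1:239640

1:239640


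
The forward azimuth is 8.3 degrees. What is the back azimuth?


back azimuth = (8.3 + 180) mod 360 = 188.3 degrees

188.3 degrees


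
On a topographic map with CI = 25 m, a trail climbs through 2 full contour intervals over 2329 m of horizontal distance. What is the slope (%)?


elevation change = 2 * 25 = 50 m
slope = 50 / 2329 * 100 = 2.1%

2.1%


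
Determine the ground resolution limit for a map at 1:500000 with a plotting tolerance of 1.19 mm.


ground = 1.19 mm * 500000 / 1000 = 595.0 m

595.0 m


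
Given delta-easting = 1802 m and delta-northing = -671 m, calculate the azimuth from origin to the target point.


az = atan2(1802, -671) = 110.4 deg
adjusted to 0-360: 110.4 degrees

110.4 degrees


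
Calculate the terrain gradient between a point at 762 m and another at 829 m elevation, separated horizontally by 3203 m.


gradient = (829 - 762) / 3203 = 67 / 3203 = 0.0209

0.0209


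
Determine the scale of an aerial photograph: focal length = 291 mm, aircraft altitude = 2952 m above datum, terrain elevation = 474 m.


scale = f / (H - h) = 291 mm / 2478 m = 291 / 2478000 = 1:8515

1:8515


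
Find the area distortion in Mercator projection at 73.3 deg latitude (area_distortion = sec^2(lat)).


area_distortion = 1/cos^2(73.3) = 12.11

12.11


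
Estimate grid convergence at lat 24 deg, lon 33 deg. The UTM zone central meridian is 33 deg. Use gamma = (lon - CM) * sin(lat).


gamma = (33 - 33) * sin(24) = 0 * 0.406737 = 0.0 degrees

0.0 degrees


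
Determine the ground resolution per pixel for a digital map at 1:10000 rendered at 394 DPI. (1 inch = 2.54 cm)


pixel_cm = 2.54 / 394 ≈ 0.006447 cm
ground = pixel_cm * 10000 / 100 = 2.54 * 10000 / (394 * 100) = 25400 / 39400 ≈ 0.64 m

0.64 m


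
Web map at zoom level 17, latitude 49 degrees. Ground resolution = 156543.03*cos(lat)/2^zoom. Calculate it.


res = 156543.03 * cos(49) / 2^17 = 156543.03 * 0.65605903 / 131072 = 0.78 m/pixel

0.78 m/pixel


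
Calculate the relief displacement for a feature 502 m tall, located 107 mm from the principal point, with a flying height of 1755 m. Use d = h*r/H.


d = h * r / H = 502 * 107 / 1755 = 30.61 mm

30.61 mm


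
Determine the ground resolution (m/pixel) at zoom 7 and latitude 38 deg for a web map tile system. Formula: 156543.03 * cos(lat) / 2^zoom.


res = 156543.03 * cos(38) / 2^7 = 156543.03 * 0.78801075 / 128 = 963.73 m/pixel

963.73 m/pixel


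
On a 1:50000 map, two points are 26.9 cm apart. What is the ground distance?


ground = 26.9 cm * 50000 / 100 = 13450.0 m = 13.45 km

13.45 km


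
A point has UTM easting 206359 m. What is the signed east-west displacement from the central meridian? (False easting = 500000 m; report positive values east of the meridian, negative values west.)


displacement = 206359 - 500000 = -293641 m

-293641 m


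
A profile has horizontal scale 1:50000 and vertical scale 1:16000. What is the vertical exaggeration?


VE = horizontal_scale / vertical_scale = 50000 / 16000 = 3.125 ≈ 3.1

3.1x


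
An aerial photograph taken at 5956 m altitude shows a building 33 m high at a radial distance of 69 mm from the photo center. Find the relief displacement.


d = h * r / H = 33 * 69 / 5956 = 0.38 mm

0.38 mm


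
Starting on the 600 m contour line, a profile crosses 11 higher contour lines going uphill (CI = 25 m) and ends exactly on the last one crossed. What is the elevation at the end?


elevation = 600 + 11 * 25 = 875 m

875 m


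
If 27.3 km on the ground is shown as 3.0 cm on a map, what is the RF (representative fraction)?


ground = 27.3 km = 2730000 cm; RF denominator = ground / map = 2730000 / 3.0 = 910000; RF = 1:910000

1:910000


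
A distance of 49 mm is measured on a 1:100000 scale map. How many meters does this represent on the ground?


ground = 49 mm * 100000 / 1000 = 4900.0 m

4900.0 m


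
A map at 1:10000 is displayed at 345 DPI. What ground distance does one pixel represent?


pixel_cm = 2.54 / 345 ≈ 0.007362 cm
ground = pixel_cm * 10000 / 100 = 2.54 * 10000 / (345 * 100) = 25400 / 34500 ≈ 0.74 m

0.74 m


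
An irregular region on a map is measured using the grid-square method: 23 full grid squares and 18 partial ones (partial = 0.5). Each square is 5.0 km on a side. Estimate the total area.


effective squares = 23 + 18 * 0.5 = 32.0
area = 32.0 * 25.0 = 800.0 km^2

800.0 km^2


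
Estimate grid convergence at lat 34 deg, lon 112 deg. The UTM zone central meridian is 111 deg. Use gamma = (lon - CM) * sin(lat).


gamma = (112 - 111) * sin(34) = 1 * 0.559193 = 0.559 degrees

0.559 degrees


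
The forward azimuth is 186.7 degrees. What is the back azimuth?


back azimuth = (186.7 + 180) mod 360 = 6.7 degrees

6.7 degrees


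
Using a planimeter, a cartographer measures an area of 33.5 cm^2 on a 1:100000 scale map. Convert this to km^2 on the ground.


ground_area = 33.5 * (100000/100)^2 = 33500000.0 m^2 = 33.5 km^2

33.5 km^2


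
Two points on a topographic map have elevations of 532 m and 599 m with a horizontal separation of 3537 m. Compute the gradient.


gradient = (599 - 532) / 3537 = 67 / 3537 = 0.0189

0.0189


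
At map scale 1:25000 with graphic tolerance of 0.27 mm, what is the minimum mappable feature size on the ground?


ground = 0.27 mm * 25000 / 1000 = 6.75 m

6.75 m


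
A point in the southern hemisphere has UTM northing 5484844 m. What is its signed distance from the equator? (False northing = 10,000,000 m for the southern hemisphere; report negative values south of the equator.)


For southern: actual = 5484844 - 10000000 = -4515156 m

-4515156 m


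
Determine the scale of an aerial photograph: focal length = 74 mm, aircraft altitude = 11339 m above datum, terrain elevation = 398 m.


scale = f / (H - h) = 74 mm / 10941 m = 74 / 10941000 = 1:147851

1:147851


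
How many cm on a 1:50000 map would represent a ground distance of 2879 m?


map_cm = 2879 * 100 / 50000 = 5.758 cm ≈ 5.76 cm

5.76 cm


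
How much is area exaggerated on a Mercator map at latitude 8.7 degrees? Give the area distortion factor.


area_distortion = 1/cos^2(8.7) = 1.023

1.023


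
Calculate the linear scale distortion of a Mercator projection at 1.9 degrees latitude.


SF = 1 / cos(1.9) = 1 / 0.99945 = 1.001

1.001


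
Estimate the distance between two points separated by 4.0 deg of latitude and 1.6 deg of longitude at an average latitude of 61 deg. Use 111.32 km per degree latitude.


dlat_km = 4.0 * 111.32 = 445.28
dlon_km = 1.6 * 111.32 * cos(61) ≈ 86.35
dist = sqrt(445.28^2 + 86.35^2) ≈ 453.6 km

453.6 km


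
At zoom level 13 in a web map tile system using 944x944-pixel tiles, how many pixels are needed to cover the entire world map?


tiles per axis = 2^13 = 8192
total tiles = 8192^2 = 67108864
pixels per axis = 8192 * 944 = 7733248
total pixels = 7733248^2 = 59803124629504

59803124629504 pixels


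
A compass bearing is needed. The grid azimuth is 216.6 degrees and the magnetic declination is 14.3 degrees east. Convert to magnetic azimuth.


magnetic azimuth = grid azimuth - declination (east +ve)
mag_az = 216.6 - 14.3 = 202.3 degrees

202.3 degrees


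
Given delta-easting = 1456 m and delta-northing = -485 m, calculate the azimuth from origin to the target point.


az = atan2(1456, -485) = 108.4 deg
adjusted to 0-360: 108.4 degrees

108.4 degrees


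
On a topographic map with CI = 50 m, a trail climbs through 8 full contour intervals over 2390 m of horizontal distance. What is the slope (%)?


elevation change = 8 * 50 = 400 m
slope = 400 / 2390 * 100 = 16.7%

16.7%


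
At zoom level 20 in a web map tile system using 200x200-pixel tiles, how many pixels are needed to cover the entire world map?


tiles per axis = 2^20 = 1048576
total tiles = 1048576^2 = 1099511627776
pixels per axis = 1048576 * 200 = 209715200
total pixels = 209715200^2 = 43980465111040000

43980465111040000 pixels


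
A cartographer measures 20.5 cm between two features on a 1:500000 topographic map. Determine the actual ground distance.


ground = 20.5 cm * 500000 / 100 = 102500.0 m = 102.5 km

102.5 km


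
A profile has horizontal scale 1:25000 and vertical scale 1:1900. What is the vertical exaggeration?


VE = horizontal_scale / vertical_scale = 25000 / 1900 ≈ 13.2

13.2x


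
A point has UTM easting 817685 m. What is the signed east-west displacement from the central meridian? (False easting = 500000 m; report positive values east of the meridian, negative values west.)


displacement = 817685 - 500000 = 317685 m

317685 m


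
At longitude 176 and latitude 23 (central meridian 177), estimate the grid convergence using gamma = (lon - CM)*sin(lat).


gamma = (176 - 177) * sin(23) = -1 * 0.390731 = -0.391 degrees

-0.391 degrees


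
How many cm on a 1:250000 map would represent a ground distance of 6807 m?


map_cm = 6807 * 100 / 250000 = 2.7228 cm ≈ 2.72 cm

2.72 cm


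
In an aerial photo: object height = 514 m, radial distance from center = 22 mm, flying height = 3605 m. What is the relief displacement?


d = h * r / H = 514 * 22 / 3605 = 3.14 mm

3.14 mm


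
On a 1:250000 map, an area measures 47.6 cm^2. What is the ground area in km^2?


ground_area = 47.6 * (250000/100)^2 = 297500000.0 m^2 = 297.5 km^2

297.5 km^2


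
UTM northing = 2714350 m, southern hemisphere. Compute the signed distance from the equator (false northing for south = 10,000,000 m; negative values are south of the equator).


For southern: actual = 2714350 - 10000000 = -7285650 m

-7285650 m


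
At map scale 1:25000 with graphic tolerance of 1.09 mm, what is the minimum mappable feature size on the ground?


ground = 1.09 mm * 25000 / 1000 = 27.25 m

27.25 m


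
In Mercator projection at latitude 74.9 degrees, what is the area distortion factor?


area_distortion = 1/cos^2(74.9) = 14.736

14.736


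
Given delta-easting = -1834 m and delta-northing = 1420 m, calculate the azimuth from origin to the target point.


az = atan2(-1834, 1420) = -52.3 deg
adjusted to 0-360: 307.7 degrees

307.7 degrees


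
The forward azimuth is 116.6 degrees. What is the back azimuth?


back azimuth = (116.6 + 180) mod 360 = 296.6 degrees

296.6 degrees


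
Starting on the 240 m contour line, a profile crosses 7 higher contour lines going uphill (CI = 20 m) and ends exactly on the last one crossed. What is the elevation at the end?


elevation = 240 + 7 * 20 = 380 m

380 m


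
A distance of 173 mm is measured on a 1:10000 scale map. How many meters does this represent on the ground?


ground = 173 mm * 10000 / 1000 = 1730.0 m

1730.0 m


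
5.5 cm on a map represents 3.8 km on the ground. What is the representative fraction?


ground = 3.8 km = 380000 cm; RF denominator = ground / map = 380000 / 5.5 ≈ 69091; RF = 1:69091

1:69091


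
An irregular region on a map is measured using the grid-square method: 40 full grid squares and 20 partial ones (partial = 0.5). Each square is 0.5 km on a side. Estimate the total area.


effective squares = 40 + 20 * 0.5 = 50.0
area = 50.0 * 0.25 = 12.5 km^2

12.5 km^2


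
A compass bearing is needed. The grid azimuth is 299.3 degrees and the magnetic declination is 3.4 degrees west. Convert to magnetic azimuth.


magnetic azimuth = grid azimuth - declination (east +ve)
mag_az = 299.3 - -3.4 = 302.7 degrees

302.7 degrees


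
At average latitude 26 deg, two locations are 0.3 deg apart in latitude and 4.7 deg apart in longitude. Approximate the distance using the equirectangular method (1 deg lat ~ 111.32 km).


dlat_km = 0.3 * 111.32 = 33.396
dlon_km = 4.7 * 111.32 * cos(26) ≈ 470.253
dist = sqrt(33.396^2 + 470.253^2) ≈ 471.4 km

471.4 km


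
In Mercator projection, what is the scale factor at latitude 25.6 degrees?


SF = 1 / cos(25.6) = 1 / 0.901833 = 1.109

1.109


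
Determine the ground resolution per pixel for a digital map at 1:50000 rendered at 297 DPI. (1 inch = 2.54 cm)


pixel_cm = 2.54 / 297 ≈ 0.008552 cm
ground = pixel_cm * 50000 / 100 = 2.54 * 50000 / (297 * 100) = 127000 / 29700 ≈ 4.28 m

4.28 m


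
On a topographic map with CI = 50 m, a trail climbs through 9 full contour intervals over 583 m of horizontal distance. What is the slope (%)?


elevation change = 9 * 50 = 450 m
slope = 450 / 583 * 100 = 77.2%

77.2%


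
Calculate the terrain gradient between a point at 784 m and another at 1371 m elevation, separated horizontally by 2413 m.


gradient = (1371 - 784) / 2413 = 587 / 2413 = 0.2433

0.2433


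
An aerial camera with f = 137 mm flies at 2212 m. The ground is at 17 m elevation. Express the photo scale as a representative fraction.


scale = f / (H - h) = 137 mm / 2195 m = 137 / 2195000 = 1:16022

1:16022


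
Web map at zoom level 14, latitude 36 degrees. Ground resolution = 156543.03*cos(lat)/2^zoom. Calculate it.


res = 156543.03 * cos(36) / 2^14 = 156543.03 * 0.80901699 / 16384 = 7.73 m/pixel

7.73 m/pixel


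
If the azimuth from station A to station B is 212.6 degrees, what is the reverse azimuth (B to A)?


back azimuth = (212.6 + 180) mod 360 = 32.6 degrees

32.6 degrees


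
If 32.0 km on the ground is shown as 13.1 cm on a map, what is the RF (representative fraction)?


ground = 32.0 km = 3200000 cm; RF denominator = ground / map = 3200000 / 13.1 ≈ 244275; RF = 1:244275

1:244275


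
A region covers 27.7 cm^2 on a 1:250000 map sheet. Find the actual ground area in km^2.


ground_area = 27.7 * (250000/100)^2 = 173125000.0 m^2 = 173.125 km^2

173.125 km^2


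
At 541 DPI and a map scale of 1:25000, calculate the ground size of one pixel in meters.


pixel_cm = 2.54 / 541 ≈ 0.004695 cm
ground = pixel_cm * 25000 / 100 = 2.54 * 25000 / (541 * 100) = 63500 / 54100 ≈ 1.17 m

1.17 m


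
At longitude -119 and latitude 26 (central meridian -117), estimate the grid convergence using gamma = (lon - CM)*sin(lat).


gamma = (-119 - -117) * sin(26) = -2 * 0.438371 = -0.877 degrees

-0.877 degrees


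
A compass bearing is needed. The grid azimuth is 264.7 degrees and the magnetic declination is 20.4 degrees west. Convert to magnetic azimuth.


magnetic azimuth = grid azimuth - declination (east +ve)
mag_az = 264.7 - -20.4 = 285.1 degrees

285.1 degrees


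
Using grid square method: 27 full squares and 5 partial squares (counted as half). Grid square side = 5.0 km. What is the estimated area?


effective squares = 27 + 5 * 0.5 = 29.5
area = 29.5 * 25.0 = 737.5 km^2

737.5 km^2


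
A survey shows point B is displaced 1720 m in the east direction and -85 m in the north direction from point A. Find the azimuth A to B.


az = atan2(1720, -85) = 92.8 deg
adjusted to 0-360: 92.8 degrees

92.8 degrees


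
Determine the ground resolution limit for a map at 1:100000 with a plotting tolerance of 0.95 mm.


ground = 0.95 mm * 100000 / 1000 = 95.0 m

95.0 m


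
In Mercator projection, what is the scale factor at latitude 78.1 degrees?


SF = 1 / cos(78.1) = 1 / 0.206204 = 4.85

4.85


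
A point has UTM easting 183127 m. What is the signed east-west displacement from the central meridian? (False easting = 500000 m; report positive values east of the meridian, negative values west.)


displacement = 183127 - 500000 = -316873 m

-316873 m


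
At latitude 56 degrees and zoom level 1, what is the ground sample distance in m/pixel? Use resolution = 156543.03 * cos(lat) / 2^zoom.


res = 156543.03 * cos(56) / 2^1 = 156543.03 * 0.5591929 / 2 = 43768.88 m/pixel

43768.88 m/pixel


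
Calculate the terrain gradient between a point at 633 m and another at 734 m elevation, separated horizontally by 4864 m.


gradient = (734 - 633) / 4864 = 101 / 4864 = 0.0208

0.0208


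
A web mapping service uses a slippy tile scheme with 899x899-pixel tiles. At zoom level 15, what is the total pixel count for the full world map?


tiles per axis = 2^15 = 32768
total tiles = 32768^2 = 1073741824
pixels per axis = 32768 * 899 = 29458432
total pixels = 29458432^2 = 867799215898624

867799215898624 pixels


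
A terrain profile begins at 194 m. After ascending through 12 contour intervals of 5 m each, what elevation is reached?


elevation = 194 + 12 * 5 = 254 m

254 m


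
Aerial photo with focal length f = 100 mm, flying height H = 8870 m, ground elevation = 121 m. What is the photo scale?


scale = f / (H - h) = 100 mm / 8749 m = 100 / 8749000 = 1:87490

1:87490


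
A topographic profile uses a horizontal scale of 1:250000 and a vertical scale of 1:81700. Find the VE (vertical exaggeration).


VE = horizontal_scale / vertical_scale = 250000 / 81700 ≈ 3.1

3.1x


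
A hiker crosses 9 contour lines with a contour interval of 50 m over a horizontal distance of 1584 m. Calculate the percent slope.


elevation change = 9 * 50 = 450 m
slope = 450 / 1584 * 100 = 28.4%

28.4%


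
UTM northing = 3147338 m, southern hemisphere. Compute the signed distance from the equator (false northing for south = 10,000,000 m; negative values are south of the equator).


For southern: actual = 3147338 - 10000000 = -6852662 m

-6852662 m


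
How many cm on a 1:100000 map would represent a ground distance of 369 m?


map_cm = 369 * 100 / 100000 = 0.369 cm ≈ 0.37 cm

0.37 cm


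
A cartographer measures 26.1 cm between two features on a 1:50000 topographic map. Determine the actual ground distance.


ground = 26.1 cm * 50000 / 100 = 13050.0 m = 13.05 km

13.05 km


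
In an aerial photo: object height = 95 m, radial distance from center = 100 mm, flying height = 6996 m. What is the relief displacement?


d = h * r / H = 95 * 100 / 6996 = 1.36 mm

1.36 mm


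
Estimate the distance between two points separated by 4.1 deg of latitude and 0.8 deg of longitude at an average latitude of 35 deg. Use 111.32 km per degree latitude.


dlat_km = 4.1 * 111.32 = 456.412
dlon_km = 0.8 * 111.32 * cos(35) ≈ 72.95
dist = sqrt(456.412^2 + 72.95^2) ≈ 462.2 km

462.2 km


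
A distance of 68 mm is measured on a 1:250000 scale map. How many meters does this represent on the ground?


ground = 68 mm * 250000 / 1000 = 17000.0 m

17000.0 m


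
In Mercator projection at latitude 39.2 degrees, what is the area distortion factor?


area_distortion = 1/cos^2(39.2) = 1.665

1.665


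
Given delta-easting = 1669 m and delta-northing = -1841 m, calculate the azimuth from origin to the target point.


az = atan2(1669, -1841) = 137.8 deg
adjusted to 0-360: 137.8 degrees

137.8 degrees


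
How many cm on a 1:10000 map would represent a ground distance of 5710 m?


map_cm = 5710 * 100 / 10000 = 57.1 cm

57.1 cm


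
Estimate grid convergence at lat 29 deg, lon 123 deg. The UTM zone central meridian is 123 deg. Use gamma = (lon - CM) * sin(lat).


gamma = (123 - 123) * sin(29) = 0 * 0.48481 = 0.0 degrees

0.0 degrees


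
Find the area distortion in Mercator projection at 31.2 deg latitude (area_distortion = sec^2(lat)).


area_distortion = 1/cos^2(31.2) = 1.367

1.367


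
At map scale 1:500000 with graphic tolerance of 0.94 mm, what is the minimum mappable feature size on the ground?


ground = 0.94 mm * 500000 / 1000 = 470.0 m

470.0 m


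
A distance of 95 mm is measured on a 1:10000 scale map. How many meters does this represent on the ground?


ground = 95 mm * 10000 / 1000 = 950.0 m

950.0 m


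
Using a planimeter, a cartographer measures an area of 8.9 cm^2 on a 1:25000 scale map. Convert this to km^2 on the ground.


ground_area = 8.9 * (25000/100)^2 = 556250.0 m^2 = 0.55625 km^2 ≈ 0.556 km^2

0.556 km^2


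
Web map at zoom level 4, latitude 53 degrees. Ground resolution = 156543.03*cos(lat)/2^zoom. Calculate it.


res = 156543.03 * cos(53) / 2^4 = 156543.03 * 0.60181502 / 16 = 5888.12 m/pixel

5888.12 m/pixel


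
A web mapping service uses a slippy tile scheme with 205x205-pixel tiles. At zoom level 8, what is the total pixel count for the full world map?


tiles per axis = 2^8 = 256
total tiles = 256^2 = 65536
pixels per axis = 256 * 205 = 52480
total pixels = 52480^2 = 2754150400

2754150400 pixels


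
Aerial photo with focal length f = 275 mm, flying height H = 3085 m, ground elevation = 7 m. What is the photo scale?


scale = f / (H - h) = 275 mm / 3078 m = 275 / 3078000 = 1:11193

1:11193


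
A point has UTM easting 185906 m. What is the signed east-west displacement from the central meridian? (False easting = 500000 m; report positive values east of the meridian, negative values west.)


displacement = 185906 - 500000 = -314094 m

-314094 m


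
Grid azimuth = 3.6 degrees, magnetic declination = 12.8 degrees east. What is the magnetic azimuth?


magnetic azimuth = grid azimuth - declination (east +ve)
mag_az = 3.6 - 12.8 = 350.8 degrees

350.8 degrees


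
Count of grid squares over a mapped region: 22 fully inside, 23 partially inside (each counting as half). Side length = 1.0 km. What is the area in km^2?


effective squares = 22 + 23 * 0.5 = 33.5
area = 33.5 * 1.0 = 33.5 km^2

33.5 km^2


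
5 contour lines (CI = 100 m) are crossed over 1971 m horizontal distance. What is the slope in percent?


elevation change = 5 * 100 = 500 m
slope = 500 / 1971 * 100 = 25.4%

25.4%


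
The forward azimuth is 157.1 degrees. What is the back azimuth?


back azimuth = (157.1 + 180) mod 360 = 337.1 degrees

337.1 degrees


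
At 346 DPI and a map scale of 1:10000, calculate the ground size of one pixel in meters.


pixel_cm = 2.54 / 346 ≈ 0.007341 cm
ground = pixel_cm * 10000 / 100 = 2.54 * 10000 / (346 * 100) = 25400 / 34600 ≈ 0.73 m

0.73 m


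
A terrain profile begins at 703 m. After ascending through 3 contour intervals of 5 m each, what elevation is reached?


elevation = 703 + 3 * 5 = 718 m

718 m


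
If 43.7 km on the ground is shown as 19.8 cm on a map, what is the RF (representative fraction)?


ground = 43.7 km = 4370000 cm; RF denominator = ground / map = 4370000 / 19.8 ≈ 220707; RF = 1:220707

1:220707


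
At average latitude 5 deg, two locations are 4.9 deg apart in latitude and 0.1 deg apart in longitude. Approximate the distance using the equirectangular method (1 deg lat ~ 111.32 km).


dlat_km = 4.9 * 111.32 = 545.468
dlon_km = 0.1 * 111.32 * cos(5) ≈ 11.09
dist = sqrt(545.468^2 + 11.09^2) ≈ 545.6 km

545.6 km


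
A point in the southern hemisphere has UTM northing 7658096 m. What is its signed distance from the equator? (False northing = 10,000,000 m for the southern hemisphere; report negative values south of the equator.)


For southern: actual = 7658096 - 10000000 = -2341904 m

-2341904 m


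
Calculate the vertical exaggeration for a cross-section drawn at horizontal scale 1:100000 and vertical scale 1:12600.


VE = horizontal_scale / vertical_scale = 100000 / 12600 ≈ 7.9

7.9x


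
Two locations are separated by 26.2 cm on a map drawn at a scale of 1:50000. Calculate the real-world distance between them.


ground = 26.2 cm * 50000 / 100 = 13100.0 m = 13.1 km

13.1 km


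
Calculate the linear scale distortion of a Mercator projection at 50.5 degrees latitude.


SF = 1 / cos(50.5) = 1 / 0.636078 = 1.572

1.572


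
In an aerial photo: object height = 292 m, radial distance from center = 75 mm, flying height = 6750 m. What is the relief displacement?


d = h * r / H = 292 * 75 / 6750 = 3.24 mm

3.24 mm


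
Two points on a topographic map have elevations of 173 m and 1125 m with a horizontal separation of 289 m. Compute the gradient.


gradient = (1125 - 173) / 289 = 952 / 289 = 3.2941

3.2941


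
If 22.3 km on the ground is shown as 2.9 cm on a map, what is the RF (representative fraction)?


ground = 22.3 km = 2230000 cm; RF denominator = ground / map = 2230000 / 2.9 ≈ 768966; RF = 1:768966

1:768966


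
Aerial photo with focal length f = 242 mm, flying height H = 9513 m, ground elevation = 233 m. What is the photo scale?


scale = f / (H - h) = 242 mm / 9280 m = 242 / 9280000 = 1:38347

1:38347


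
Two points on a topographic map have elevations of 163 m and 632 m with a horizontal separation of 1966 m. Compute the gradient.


gradient = (632 - 163) / 1966 = 469 / 1966 = 0.2386

0.2386


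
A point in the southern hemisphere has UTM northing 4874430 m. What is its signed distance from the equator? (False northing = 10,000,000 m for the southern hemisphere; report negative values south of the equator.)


For southern: actual = 4874430 - 10000000 = -5125570 m

-5125570 m


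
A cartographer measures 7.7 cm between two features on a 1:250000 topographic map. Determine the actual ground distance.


ground = 7.7 cm * 250000 / 100 = 19250.0 m = 19.25 km

19.25 km


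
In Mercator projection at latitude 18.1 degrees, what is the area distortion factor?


area_distortion = 1/cos^2(18.1) = 1.107

1.107


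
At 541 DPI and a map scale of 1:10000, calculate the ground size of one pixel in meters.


pixel_cm = 2.54 / 541 ≈ 0.004695 cm
ground = pixel_cm * 10000 / 100 = 2.54 * 10000 / (541 * 100) = 25400 / 54100 ≈ 0.47 m

0.47 m


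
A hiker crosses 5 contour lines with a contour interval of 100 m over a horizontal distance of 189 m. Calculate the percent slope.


elevation change = 5 * 100 = 500 m
slope = 500 / 189 * 100 = 264.6%

264.6%


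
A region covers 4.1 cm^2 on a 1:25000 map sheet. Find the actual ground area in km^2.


ground_area = 4.1 * (25000/100)^2 = 256250.0 m^2 = 0.25625 km^2 ≈ 0.256 km^2

0.256 km^2


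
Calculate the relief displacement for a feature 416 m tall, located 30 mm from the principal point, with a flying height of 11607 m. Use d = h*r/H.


d = h * r / H = 416 * 30 / 11607 = 1.08 mm

1.08 mm


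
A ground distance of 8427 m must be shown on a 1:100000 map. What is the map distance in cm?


map_cm = 8427 * 100 / 100000 = 8.427 cm ≈ 8.43 cm

8.43 cm


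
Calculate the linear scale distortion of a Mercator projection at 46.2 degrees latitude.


SF = 1 / cos(46.2) = 1 / 0.692143 = 1.445

1.445


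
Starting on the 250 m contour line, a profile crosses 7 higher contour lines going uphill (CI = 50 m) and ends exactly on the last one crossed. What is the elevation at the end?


elevation = 250 + 7 * 50 = 600 m

600 m


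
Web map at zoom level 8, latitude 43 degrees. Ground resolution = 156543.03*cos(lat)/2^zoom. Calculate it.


res = 156543.03 * cos(43) / 2^8 = 156543.03 * 0.7313537 / 256 = 447.22 m/pixel

447.22 m/pixel


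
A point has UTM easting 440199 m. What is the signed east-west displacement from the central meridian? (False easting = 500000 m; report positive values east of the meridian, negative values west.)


displacement = 440199 - 500000 = -59801 m

-59801 m


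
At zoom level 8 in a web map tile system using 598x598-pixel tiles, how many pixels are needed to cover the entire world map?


tiles per axis = 2^8 = 256
total tiles = 256^2 = 65536
pixels per axis = 256 * 598 = 153088
total pixels = 153088^2 = 23435935744

23435935744 pixels


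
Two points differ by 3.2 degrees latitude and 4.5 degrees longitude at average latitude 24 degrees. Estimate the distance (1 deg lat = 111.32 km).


dlat_km = 3.2 * 111.32 = 356.224
dlon_km = 4.5 * 111.32 * cos(24) ≈ 457.631
dist = sqrt(356.224^2 + 457.631^2) ≈ 579.9 km

579.9 km


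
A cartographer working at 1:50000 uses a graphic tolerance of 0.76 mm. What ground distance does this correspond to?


ground = 0.76 mm * 50000 / 1000 = 38.0 m

38.0 m


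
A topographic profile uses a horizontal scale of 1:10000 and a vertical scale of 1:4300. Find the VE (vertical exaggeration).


VE = horizontal_scale / vertical_scale = 10000 / 4300 ≈ 2.3

2.3x
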